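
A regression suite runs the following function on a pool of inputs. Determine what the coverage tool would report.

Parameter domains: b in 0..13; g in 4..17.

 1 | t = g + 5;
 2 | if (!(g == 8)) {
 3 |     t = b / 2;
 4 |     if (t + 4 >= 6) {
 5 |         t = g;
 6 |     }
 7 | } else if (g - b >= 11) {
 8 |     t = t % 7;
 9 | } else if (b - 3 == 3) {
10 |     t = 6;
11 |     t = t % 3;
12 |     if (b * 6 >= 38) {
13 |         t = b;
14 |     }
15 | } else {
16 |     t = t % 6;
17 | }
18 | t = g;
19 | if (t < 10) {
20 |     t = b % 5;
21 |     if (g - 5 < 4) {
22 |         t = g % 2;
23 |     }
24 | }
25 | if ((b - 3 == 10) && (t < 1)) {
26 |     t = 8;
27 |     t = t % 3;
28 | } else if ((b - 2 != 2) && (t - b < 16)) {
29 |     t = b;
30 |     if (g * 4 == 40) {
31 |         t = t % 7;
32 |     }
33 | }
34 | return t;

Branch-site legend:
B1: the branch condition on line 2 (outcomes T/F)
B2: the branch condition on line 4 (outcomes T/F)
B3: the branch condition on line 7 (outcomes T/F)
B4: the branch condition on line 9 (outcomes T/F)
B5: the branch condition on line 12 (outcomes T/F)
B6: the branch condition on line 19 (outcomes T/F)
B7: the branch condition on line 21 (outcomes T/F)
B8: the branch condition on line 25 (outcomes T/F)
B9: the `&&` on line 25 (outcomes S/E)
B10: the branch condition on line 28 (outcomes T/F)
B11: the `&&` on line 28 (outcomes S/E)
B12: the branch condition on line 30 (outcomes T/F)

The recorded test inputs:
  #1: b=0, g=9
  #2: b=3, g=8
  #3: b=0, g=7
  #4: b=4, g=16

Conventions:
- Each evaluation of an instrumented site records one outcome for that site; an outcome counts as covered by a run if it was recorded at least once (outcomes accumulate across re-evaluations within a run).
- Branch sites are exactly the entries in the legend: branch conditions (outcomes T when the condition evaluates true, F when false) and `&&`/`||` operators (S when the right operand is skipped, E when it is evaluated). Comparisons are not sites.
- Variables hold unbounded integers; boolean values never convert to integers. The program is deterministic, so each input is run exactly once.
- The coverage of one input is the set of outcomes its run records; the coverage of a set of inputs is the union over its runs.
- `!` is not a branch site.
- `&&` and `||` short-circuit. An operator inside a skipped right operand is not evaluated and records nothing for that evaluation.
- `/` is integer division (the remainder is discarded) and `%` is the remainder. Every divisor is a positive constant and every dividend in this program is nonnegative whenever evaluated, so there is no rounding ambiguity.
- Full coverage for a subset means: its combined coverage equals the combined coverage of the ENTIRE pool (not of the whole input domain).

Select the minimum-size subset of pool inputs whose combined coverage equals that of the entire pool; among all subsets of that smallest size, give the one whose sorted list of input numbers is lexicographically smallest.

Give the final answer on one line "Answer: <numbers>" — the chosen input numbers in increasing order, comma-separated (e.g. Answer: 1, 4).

#1 (b=0, g=9) -> covered: B1=T, B2=F, B6=T, B7=F, B8=F, B9=S, B10=T, B11=E, B12=F
#2 (b=3, g=8) -> covered: B1=F, B3=F, B4=F, B6=T, B7=T, B8=F, B9=S, B10=T, B11=E, B12=F
#3 (b=0, g=7) -> covered: B1=T, B2=F, B6=T, B7=T, B8=F, B9=S, B10=T, B11=E, B12=F
#4 (b=4, g=16) -> covered: B1=T, B2=T, B6=F, B8=F, B9=S, B10=F, B11=S
together the pool reaches 17 outcomes: B1=T, B1=F, B2=T, B2=F, B3=F, B4=F, B6=T, B6=F, B7=T, B7=F, B8=F, B9=S, B10=T, B10=F, B11=S, B11=E, B12=F
size 1 is not enough: best union over all size-1 subsets is 10/17
size 2 is not enough: best union over all size-2 subsets is 15/17
inputs {1, 2, 4} (size 3) cover everything; no size-3 subset with a lexicographically smaller index list covers all 17

Answer: 1, 2, 4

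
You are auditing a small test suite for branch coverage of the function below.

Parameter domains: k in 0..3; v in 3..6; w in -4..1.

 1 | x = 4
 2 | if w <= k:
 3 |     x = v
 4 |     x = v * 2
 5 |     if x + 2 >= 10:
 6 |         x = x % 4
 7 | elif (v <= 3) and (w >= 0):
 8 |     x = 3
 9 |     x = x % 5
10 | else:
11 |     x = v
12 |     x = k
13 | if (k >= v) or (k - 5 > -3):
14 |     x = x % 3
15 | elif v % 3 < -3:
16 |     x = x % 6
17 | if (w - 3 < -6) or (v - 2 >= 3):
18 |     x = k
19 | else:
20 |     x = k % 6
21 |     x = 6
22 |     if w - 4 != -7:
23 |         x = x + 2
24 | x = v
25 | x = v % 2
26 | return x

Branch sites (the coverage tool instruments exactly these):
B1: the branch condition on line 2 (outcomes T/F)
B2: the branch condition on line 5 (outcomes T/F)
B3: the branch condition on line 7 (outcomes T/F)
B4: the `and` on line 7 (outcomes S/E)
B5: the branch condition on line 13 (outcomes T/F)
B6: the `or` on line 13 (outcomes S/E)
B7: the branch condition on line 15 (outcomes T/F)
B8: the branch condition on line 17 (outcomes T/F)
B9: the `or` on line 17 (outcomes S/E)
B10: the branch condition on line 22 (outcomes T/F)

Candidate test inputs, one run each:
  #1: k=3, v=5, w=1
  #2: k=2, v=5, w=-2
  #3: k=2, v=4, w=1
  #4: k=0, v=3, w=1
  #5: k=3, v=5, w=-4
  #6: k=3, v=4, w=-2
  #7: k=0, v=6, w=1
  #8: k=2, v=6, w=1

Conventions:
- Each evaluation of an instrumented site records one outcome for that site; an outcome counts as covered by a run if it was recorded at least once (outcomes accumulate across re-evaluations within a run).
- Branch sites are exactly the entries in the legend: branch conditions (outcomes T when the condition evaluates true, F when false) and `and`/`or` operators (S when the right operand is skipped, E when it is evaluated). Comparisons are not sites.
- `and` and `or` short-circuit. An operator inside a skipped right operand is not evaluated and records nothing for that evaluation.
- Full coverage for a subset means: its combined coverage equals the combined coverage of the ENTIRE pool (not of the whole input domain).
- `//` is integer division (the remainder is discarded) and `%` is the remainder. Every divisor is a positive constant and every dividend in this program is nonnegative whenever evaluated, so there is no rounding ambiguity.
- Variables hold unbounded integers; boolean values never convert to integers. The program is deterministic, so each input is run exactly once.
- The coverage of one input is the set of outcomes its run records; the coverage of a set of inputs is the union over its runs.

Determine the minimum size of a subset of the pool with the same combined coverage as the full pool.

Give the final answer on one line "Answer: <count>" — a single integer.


#1 (k=3, v=5, w=1) -> B1->T, B2->T, B6->E, B5->T, B9->E, B8->T; covered: B1=T, B2=T, B5=T, B6=E, B8=T, B9=E
#2 (k=2, v=5, w=-2) -> B1->T, B2->T, B6->E, B5->F, B7->F, B9->E, B8->T; covered: B1=T, B2=T, B5=F, B6=E, B7=F, B8=T, B9=E
#3 (k=2, v=4, w=1) -> B1->T, B2->T, B6->E, B5->F, B7->F, B9->E, B8->F, B10->T; covered: B1=T, B2=T, B5=F, B6=E, B7=F, B8=F, B9=E, B10=T
#4 (k=0, v=3, w=1) -> B1->F, B4->E, B3->T, B6->E, B5->F, B7->F, B9->E, B8->F, B10->T; covered: B1=F, B3=T, B4=E, B5=F, B6=E, B7=F, B8=F, B9=E, B10=T
#5 (k=3, v=5, w=-4) -> B1->T, B2->T, B6->E, B5->T, B9->S, B8->T; covered: B1=T, B2=T, B5=T, B6=E, B8=T, B9=S
#6 (k=3, v=4, w=-2) -> B1->T, B2->T, B6->E, B5->T, B9->E, B8->F, B10->T; covered: B1=T, B2=T, B5=T, B6=E, B8=F, B9=E, B10=T
#7 (k=0, v=6, w=1) -> B1->F, B4->S, B3->F, B6->E, B5->F, B7->F, B9->E, B8->T; covered: B1=F, B3=F, B4=S, B5=F, B6=E, B7=F, B8=T, B9=E
#8 (k=2, v=6, w=1) -> B1->T, B2->T, B6->E, B5->F, B7->F, B9->E, B8->T; covered: B1=T, B2=T, B5=F, B6=E, B7=F, B8=T, B9=E
the full pool covers 16 outcomes: B1=T, B1=F, B2=T, B3=T, B3=F, B4=S, B4=E, B5=T, B5=F, B6=E, B7=F, B8=T, B8=F, B9=S, B9=E, B10=T
checked all size-1 subsets: none covers 16 outcomes (max 9/16)
checked all size-2 subsets: none covers 16 outcomes (max 14/16)
inputs {4, 5, 7} (size 3) cover everything; no size-3 subset with a lexicographically smaller index list covers all 16
Answer: 3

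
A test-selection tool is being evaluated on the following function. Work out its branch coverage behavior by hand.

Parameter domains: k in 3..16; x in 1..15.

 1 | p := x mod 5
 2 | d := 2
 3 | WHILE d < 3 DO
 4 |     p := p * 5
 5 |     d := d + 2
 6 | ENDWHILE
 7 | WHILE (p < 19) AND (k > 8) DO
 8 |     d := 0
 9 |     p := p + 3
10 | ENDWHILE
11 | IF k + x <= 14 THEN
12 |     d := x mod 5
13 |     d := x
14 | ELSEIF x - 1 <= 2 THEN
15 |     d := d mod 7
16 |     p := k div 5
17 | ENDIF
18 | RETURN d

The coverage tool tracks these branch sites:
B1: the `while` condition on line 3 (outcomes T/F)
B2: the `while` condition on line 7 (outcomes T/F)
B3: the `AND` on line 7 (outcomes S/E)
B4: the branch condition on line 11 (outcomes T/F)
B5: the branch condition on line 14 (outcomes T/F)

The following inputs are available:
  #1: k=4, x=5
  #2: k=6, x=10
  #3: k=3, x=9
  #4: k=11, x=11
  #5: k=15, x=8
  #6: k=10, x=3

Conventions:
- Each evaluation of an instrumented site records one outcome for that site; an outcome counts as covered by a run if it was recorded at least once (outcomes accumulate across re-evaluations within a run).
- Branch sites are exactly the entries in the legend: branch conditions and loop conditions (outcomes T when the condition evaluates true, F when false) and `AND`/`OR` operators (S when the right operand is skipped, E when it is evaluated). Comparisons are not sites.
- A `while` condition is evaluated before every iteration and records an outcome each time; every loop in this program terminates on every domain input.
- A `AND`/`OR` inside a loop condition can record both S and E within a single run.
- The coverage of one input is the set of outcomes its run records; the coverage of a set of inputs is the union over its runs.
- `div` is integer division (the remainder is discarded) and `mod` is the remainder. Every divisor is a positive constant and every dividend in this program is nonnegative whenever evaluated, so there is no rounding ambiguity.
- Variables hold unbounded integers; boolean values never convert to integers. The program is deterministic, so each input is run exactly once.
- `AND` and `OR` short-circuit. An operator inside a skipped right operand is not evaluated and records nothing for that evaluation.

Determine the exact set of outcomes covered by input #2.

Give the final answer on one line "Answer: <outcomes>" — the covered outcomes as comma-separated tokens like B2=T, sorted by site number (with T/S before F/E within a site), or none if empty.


Simulating input #2 (k=6, x=10) step by step:
  B1->T, B1->F, B3->E, B2->F, B4->F, B5->F
deduplicating events, the covered set is: B1=T, B1=F, B2=F, B3=E, B4=F, B5=F
Answer: B1=T, B1=F, B2=F, B3=E, B4=F, B5=F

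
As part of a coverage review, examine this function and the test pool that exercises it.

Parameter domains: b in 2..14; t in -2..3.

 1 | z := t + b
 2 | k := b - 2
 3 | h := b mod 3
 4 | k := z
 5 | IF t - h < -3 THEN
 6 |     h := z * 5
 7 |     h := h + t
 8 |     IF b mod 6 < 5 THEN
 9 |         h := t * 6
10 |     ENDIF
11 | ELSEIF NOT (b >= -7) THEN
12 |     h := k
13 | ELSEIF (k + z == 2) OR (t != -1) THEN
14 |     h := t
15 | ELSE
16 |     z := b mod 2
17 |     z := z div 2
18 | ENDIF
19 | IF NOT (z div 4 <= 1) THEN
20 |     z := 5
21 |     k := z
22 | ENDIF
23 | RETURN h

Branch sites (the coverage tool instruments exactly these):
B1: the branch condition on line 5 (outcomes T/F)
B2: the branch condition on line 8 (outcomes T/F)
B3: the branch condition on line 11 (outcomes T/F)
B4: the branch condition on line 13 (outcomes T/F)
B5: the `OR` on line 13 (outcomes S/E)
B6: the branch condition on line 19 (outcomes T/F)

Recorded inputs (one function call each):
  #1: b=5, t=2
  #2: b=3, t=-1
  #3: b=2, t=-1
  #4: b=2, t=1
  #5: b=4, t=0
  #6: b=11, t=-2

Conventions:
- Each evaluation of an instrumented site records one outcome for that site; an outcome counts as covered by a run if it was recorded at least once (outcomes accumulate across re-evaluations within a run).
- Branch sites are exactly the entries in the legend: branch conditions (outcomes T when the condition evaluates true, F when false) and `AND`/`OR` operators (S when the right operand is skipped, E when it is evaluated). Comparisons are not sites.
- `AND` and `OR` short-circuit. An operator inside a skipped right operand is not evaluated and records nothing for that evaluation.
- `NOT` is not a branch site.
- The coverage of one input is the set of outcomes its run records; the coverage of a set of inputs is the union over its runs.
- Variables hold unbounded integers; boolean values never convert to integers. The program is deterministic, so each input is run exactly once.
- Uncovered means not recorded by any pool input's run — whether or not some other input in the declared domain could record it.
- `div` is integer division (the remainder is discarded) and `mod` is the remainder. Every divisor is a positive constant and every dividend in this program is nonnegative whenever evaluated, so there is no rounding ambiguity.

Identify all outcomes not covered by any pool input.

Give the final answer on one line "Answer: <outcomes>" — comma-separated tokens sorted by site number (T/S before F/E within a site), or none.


#1 (b=5, t=2) -> covered: B1=F, B3=F, B4=T, B5=E, B6=F
#2 (b=3, t=-1) -> covered: B1=F, B3=F, B4=F, B5=E, B6=F
#3 (b=2, t=-1) -> covered: B1=F, B3=F, B4=T, B5=S, B6=F
#4 (b=2, t=1) -> covered: B1=F, B3=F, B4=T, B5=E, B6=F
#5 (b=4, t=0) -> covered: B1=F, B3=F, B4=T, B5=E, B6=F
#6 (b=11, t=-2) -> covered: B1=T, B2=F, B6=T
union over the pool: B1=T, B1=F, B2=F, B3=F, B4=T, B4=F, B5=S, B5=E, B6=T, B6=F
uncovered (2 of 12): B2=T, B3=T
Answer: B2=T, B3=T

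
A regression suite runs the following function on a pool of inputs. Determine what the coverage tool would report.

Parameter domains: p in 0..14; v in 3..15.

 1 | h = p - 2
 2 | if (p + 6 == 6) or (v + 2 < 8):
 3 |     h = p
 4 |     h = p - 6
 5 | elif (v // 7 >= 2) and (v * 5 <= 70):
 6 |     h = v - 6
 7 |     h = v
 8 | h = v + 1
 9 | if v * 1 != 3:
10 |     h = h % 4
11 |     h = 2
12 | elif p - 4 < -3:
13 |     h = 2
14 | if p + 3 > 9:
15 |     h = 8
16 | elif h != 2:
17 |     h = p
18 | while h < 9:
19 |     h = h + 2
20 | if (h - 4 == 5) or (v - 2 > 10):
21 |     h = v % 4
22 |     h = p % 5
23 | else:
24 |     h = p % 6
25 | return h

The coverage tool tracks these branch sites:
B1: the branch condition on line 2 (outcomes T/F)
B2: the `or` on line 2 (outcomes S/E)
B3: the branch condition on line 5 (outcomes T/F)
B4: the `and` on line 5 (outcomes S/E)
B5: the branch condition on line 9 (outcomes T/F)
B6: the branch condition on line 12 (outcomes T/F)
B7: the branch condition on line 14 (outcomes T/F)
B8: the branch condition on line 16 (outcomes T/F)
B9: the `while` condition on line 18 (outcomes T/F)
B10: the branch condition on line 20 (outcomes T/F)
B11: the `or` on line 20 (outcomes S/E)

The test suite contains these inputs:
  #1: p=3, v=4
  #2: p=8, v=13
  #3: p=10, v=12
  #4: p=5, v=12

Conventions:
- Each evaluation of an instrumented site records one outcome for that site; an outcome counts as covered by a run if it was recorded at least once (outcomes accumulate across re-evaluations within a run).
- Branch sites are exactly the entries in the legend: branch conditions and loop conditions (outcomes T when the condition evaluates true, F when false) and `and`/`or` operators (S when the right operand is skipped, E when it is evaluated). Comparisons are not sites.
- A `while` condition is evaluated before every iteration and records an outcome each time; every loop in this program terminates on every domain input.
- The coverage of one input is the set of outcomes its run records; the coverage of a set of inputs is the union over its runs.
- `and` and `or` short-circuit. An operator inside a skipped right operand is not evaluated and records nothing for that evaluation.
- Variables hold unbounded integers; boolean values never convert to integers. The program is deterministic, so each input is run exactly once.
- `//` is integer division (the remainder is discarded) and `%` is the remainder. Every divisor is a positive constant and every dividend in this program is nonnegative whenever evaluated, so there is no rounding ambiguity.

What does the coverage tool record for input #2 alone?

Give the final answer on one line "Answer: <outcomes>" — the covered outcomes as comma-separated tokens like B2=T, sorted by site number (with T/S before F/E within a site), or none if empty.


Running input #2 (p=8, v=13), event by event:
  B2->E, B1->F, B4->S, B3->F, B5->T, B7->T, B9->T, B9->F, B11->E, B10->T
distinct outcomes covered: B1=F, B2=E, B3=F, B4=S, B5=T, B7=T, B9=T, B9=F, B10=T, B11=E
Answer: B1=F, B2=E, B3=F, B4=S, B5=T, B7=T, B9=T, B9=F, B10=T, B11=E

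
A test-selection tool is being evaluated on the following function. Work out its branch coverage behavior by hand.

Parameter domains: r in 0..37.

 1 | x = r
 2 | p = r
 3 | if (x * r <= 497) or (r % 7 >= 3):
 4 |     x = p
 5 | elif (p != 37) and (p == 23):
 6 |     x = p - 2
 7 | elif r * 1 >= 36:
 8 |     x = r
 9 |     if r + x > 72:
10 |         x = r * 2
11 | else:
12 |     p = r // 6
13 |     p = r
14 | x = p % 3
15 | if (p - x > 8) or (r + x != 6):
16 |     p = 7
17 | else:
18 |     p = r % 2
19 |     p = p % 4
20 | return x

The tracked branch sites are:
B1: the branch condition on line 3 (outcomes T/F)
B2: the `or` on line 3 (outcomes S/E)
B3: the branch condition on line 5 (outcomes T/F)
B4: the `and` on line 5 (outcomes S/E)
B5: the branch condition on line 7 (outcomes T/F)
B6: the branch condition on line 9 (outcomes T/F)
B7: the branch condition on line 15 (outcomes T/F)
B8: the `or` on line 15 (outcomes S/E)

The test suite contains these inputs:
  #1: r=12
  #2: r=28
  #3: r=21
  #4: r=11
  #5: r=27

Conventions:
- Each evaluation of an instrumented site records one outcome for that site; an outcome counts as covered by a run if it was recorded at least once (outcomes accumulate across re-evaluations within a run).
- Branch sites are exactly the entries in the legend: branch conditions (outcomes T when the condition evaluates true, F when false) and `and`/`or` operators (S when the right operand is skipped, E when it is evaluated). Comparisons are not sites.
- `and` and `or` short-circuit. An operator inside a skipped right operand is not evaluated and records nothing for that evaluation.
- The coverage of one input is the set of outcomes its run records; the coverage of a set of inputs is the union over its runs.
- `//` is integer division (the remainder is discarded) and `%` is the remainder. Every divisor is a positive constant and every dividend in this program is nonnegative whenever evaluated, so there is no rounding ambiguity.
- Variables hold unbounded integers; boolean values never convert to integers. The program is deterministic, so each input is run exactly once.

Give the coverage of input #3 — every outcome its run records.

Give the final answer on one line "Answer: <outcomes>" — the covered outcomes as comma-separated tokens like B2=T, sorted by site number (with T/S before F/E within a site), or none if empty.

Tracing the run of input #3 (r=21):
  B2->S, B1->T, B8->S, B7->T
deduplicating events, the covered set is: B1=T, B2=S, B7=T, B8=S

Answer: B1=T, B2=S, B7=T, B8=S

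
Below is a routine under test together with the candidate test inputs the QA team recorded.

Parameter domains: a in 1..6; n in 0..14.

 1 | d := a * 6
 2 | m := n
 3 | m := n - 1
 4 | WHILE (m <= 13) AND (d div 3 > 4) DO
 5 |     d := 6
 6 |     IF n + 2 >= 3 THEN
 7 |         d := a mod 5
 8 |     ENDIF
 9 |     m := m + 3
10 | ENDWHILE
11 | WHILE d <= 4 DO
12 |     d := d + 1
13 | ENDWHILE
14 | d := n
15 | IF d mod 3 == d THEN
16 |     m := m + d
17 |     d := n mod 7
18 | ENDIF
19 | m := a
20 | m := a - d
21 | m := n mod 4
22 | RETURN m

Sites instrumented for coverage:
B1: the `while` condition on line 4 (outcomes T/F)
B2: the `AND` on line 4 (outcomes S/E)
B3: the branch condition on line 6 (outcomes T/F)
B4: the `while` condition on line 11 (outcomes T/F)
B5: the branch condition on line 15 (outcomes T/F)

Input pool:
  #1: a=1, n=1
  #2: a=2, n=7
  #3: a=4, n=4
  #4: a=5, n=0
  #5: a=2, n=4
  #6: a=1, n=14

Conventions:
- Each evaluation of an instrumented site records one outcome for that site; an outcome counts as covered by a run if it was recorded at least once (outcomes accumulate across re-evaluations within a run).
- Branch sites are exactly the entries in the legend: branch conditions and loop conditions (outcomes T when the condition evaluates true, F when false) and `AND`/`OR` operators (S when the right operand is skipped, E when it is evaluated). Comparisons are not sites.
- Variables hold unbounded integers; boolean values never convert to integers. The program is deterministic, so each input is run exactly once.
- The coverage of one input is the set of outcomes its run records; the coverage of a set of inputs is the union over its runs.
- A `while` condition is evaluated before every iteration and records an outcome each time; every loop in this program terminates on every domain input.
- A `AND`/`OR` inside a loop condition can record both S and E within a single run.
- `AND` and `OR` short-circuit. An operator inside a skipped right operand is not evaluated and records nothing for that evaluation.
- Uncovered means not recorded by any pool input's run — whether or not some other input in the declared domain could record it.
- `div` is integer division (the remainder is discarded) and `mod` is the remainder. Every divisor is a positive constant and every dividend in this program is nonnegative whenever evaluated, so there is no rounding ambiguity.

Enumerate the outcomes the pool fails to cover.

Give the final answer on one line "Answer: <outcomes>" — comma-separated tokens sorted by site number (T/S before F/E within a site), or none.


input #1, a=1, n=1: outcomes B1=F, B2=E, B4=F, B5=T
input #2, a=2, n=7: outcomes B1=F, B2=E, B4=F, B5=F
input #3, a=4, n=4: outcomes B1=T, B1=F, B2=E, B3=T, B4=T, B4=F, B5=F
input #4, a=5, n=0: outcomes B1=T, B1=F, B2=E, B3=F, B4=F, B5=T
input #5, a=2, n=4: outcomes B1=F, B2=E, B4=F, B5=F
input #6, a=1, n=14: outcomes B1=F, B2=E, B4=F, B5=F
union over the pool: B1=T, B1=F, B2=E, B3=T, B3=F, B4=T, B4=F, B5=T, B5=F
uncovered (1 of 10): B2=S
Answer: B2=S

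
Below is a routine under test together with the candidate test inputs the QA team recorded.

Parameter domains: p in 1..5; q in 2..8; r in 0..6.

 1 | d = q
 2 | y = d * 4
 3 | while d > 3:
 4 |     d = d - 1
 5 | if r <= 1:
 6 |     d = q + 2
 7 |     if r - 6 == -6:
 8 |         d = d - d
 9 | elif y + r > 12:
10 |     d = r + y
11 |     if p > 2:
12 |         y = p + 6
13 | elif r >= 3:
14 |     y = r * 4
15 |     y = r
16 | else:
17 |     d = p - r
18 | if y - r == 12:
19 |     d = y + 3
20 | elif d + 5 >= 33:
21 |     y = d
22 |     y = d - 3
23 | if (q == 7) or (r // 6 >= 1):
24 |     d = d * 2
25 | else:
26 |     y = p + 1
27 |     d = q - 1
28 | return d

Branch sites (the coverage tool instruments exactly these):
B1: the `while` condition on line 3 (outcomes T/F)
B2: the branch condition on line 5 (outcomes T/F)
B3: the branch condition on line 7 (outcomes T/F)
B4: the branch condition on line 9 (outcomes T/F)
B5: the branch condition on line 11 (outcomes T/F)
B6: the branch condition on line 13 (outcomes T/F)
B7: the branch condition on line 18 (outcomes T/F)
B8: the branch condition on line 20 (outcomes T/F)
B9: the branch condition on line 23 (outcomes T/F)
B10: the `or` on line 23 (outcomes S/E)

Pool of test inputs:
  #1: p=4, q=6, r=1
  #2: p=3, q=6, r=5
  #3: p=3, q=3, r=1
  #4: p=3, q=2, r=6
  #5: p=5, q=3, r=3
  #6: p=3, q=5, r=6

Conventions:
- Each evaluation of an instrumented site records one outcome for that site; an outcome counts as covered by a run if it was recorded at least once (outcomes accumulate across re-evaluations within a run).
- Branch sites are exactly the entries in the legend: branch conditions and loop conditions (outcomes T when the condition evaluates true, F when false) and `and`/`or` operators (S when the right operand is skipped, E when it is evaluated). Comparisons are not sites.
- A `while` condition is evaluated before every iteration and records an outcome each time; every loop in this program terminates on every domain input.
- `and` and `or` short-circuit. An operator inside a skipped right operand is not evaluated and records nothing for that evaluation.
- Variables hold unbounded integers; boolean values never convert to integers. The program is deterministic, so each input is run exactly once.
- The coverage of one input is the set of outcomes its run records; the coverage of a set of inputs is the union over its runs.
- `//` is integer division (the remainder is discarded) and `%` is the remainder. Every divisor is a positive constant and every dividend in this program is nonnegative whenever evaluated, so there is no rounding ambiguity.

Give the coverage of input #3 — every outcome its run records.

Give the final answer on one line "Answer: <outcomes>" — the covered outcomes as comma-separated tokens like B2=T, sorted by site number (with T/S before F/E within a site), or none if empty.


Event log for input #3 (p=3, q=3, r=1):
  B1->F, B2->T, B3->F, B7->F, B8->F, B10->E, B9->F
distinct outcomes covered: B1=F, B2=T, B3=F, B7=F, B8=F, B9=F, B10=E
Answer: B1=F, B2=T, B3=F, B7=F, B8=F, B9=F, B10=E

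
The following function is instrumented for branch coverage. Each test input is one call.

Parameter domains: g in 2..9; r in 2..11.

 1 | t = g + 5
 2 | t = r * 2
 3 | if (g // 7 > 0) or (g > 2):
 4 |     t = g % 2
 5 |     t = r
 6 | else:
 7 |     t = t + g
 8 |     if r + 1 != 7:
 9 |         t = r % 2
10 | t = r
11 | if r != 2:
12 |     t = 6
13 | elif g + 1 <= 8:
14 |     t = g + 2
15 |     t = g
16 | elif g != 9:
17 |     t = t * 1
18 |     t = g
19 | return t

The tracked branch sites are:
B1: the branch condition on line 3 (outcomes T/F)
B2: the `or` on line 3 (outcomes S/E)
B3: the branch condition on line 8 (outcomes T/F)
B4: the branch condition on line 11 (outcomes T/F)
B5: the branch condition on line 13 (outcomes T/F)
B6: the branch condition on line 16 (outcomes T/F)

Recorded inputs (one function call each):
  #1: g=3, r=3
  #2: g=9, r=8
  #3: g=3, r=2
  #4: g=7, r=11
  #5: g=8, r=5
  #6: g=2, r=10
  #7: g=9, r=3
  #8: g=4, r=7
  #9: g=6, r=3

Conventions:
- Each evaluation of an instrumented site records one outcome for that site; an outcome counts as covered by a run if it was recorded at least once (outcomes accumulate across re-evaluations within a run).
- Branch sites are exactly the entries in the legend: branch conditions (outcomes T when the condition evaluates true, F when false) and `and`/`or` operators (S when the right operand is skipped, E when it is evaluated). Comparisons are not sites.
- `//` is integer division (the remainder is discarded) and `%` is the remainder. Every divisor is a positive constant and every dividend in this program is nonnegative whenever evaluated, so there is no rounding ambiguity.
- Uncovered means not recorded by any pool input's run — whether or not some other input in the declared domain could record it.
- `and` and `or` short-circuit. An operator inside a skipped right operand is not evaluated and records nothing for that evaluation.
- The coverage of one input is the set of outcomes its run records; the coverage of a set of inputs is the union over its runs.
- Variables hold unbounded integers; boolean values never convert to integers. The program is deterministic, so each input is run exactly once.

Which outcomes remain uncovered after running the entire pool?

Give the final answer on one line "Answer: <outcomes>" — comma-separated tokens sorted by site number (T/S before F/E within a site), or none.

test 1 (g=3, r=3) fires B2->E, B1->T, B4->T; hits B1=T, B2=E, B4=T
test 2 (g=9, r=8) fires B2->S, B1->T, B4->T; hits B1=T, B2=S, B4=T
test 3 (g=3, r=2) fires B2->E, B1->T, B4->F, B5->T; hits B1=T, B2=E, B4=F, B5=T
test 4 (g=7, r=11) fires B2->S, B1->T, B4->T; hits B1=T, B2=S, B4=T
test 5 (g=8, r=5) fires B2->S, B1->T, B4->T; hits B1=T, B2=S, B4=T
test 6 (g=2, r=10) fires B2->E, B1->F, B3->T, B4->T; hits B1=F, B2=E, B3=T, B4=T
test 7 (g=9, r=3) fires B2->S, B1->T, B4->T; hits B1=T, B2=S, B4=T
test 8 (g=4, r=7) fires B2->E, B1->T, B4->T; hits B1=T, B2=E, B4=T
test 9 (g=6, r=3) fires B2->E, B1->T, B4->T; hits B1=T, B2=E, B4=T
union over the pool: B1=T, B1=F, B2=S, B2=E, B3=T, B4=T, B4=F, B5=T
uncovered (4 of 12): B3=F, B5=F, B6=T, B6=F

Answer: B3=F, B5=F, B6=T, B6=F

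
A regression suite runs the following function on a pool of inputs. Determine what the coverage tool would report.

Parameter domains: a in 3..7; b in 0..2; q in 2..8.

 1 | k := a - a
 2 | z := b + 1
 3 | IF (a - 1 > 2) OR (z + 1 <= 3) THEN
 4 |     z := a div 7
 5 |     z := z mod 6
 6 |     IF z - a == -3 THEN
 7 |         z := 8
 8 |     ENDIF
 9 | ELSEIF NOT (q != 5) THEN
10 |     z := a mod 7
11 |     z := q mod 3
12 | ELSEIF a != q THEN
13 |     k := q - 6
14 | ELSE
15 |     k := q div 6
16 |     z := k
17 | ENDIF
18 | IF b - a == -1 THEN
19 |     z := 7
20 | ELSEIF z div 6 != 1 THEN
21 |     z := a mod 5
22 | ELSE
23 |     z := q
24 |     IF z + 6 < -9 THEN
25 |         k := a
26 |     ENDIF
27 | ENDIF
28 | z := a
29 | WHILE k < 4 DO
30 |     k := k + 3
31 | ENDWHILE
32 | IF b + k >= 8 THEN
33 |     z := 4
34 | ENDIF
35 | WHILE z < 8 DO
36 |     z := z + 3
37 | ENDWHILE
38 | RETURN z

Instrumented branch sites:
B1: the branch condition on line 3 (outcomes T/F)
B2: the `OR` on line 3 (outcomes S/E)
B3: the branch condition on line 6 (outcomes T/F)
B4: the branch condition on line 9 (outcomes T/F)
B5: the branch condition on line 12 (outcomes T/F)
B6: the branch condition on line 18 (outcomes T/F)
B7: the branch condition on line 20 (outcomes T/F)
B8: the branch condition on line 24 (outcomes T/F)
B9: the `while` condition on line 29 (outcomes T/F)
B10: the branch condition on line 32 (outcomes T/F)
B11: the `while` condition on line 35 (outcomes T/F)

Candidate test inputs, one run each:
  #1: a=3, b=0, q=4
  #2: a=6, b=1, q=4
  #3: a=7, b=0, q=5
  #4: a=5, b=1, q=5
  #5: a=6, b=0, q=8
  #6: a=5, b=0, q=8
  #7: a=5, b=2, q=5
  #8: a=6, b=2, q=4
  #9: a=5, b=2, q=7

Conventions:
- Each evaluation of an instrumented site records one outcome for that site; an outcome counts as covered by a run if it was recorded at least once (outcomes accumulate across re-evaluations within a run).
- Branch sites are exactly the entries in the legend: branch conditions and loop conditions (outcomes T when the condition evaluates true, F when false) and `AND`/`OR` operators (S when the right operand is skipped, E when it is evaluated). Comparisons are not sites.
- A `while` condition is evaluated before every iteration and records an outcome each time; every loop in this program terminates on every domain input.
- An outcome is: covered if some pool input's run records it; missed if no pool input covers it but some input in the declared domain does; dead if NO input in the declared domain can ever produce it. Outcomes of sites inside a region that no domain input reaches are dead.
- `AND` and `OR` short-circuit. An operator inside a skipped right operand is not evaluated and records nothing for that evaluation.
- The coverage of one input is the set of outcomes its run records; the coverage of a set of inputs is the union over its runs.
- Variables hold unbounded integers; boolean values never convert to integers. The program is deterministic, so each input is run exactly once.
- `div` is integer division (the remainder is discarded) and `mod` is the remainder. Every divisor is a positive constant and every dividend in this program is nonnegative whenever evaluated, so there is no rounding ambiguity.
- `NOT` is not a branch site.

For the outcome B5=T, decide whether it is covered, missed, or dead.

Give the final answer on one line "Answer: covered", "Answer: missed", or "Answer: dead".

no pool input records B5=T
but domain input (a=3, b=2, q=2) does record it -> reachable, so missed

Answer: missed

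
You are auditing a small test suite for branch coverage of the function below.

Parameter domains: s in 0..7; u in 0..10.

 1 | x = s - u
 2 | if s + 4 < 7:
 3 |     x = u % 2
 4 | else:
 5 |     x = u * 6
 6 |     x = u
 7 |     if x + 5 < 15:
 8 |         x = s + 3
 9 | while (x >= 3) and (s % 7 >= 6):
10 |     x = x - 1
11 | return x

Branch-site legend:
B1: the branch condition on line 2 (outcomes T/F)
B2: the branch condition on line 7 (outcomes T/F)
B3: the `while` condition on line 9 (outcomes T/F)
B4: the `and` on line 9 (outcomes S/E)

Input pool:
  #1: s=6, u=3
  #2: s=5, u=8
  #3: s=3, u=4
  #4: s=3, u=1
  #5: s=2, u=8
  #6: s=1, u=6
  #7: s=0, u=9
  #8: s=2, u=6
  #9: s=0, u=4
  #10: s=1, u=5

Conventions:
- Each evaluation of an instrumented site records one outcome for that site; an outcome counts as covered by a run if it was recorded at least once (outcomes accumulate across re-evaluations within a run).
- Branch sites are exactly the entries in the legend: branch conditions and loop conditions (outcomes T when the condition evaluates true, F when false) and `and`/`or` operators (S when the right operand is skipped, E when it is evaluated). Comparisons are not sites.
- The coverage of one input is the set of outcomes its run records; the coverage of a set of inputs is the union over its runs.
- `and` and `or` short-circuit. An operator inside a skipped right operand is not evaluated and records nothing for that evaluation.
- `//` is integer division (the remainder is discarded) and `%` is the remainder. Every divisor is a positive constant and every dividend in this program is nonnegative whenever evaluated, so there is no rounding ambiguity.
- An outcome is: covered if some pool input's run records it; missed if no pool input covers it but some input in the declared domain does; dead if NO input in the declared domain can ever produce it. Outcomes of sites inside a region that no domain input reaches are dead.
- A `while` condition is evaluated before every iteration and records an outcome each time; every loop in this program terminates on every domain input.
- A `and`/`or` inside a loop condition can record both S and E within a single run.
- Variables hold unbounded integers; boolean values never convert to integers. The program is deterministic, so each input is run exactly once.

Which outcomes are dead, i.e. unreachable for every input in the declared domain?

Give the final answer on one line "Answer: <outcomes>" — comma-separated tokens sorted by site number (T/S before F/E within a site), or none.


sweeping the full domain (88 inputs) for each outcome:
  reachable outcomes have witnesses, e.g. B1=T (e.g. s=0, u=0), B1=F (e.g. s=3, u=0), B2=T (e.g. s=3, u=0), B2=F (e.g. s=3, u=10)
Answer: none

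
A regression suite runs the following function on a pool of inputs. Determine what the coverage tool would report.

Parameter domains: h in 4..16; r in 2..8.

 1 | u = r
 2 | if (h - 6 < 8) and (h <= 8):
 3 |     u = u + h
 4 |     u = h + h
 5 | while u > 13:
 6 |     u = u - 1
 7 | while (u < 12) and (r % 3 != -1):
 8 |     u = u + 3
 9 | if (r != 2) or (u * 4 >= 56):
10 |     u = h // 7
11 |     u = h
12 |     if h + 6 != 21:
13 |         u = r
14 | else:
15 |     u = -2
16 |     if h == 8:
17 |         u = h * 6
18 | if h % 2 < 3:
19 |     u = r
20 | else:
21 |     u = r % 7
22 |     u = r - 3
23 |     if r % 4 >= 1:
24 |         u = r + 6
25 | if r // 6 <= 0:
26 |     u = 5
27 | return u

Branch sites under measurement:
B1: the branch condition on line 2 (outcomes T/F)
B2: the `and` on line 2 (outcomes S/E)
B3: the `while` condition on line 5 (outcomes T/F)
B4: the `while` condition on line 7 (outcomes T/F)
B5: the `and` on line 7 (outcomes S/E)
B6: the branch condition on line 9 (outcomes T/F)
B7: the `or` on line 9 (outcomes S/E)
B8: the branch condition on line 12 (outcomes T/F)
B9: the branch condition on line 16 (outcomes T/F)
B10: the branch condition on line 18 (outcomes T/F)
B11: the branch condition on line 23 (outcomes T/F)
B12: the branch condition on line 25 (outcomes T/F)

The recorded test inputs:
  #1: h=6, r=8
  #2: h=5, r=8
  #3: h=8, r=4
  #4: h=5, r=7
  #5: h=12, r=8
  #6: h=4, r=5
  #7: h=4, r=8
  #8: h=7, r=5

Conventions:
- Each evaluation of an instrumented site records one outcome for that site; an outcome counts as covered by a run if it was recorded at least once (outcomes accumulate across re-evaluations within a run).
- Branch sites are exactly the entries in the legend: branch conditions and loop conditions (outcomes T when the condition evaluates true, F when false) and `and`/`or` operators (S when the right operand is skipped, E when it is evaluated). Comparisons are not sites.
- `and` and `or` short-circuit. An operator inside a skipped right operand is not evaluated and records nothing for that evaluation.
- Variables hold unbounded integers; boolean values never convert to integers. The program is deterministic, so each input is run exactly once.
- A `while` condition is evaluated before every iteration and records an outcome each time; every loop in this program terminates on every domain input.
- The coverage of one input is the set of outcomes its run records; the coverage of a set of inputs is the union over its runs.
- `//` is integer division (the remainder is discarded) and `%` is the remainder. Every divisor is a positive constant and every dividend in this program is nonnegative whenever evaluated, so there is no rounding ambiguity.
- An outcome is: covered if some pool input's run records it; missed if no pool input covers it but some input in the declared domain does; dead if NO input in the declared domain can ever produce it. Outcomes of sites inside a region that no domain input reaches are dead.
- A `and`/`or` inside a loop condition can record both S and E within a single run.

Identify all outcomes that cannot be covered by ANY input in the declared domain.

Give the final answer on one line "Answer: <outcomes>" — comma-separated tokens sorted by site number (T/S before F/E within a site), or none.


checking every outcome against all 91 domain inputs:
  B10=F: zero occurrences over every domain input -> dead
  B11=T: zero occurrences over every domain input -> dead
  B11=F: zero occurrences over every domain input -> dead
  reachable outcomes have witnesses, e.g. B1=T (e.g. h=4, r=2), B1=F (e.g. h=9, r=2), B2=S (e.g. h=14, r=2), B2=E (e.g. h=4, r=2)
Answer: B10=F, B11=T, B11=F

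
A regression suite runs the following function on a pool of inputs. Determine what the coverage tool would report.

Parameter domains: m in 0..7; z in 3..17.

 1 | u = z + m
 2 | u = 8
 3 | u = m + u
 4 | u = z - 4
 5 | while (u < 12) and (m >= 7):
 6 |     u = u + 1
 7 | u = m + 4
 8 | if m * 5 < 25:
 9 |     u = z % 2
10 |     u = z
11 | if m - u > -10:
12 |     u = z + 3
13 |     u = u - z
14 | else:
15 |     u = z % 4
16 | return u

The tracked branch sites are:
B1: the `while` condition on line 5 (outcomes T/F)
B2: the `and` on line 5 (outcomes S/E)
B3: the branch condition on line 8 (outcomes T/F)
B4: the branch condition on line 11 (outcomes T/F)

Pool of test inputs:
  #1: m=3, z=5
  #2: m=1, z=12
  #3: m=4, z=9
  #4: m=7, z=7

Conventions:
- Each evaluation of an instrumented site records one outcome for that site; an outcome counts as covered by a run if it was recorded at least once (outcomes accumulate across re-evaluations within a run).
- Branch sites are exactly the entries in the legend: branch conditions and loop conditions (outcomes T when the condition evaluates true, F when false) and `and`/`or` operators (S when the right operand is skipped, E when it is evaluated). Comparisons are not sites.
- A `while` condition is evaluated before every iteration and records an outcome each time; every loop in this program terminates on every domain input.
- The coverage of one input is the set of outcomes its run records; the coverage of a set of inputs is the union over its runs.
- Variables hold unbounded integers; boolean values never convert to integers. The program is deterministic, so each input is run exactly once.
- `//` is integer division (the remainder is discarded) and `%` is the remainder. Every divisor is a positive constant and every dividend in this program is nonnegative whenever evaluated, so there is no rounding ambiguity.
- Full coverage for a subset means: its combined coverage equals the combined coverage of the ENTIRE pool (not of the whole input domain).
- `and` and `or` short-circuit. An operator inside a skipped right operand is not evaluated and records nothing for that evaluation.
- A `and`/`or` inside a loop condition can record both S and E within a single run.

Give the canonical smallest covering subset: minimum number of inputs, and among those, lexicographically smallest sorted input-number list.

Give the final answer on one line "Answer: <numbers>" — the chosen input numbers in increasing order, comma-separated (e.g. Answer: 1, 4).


input #1 (m=3, z=5): events B2->E, B1->F, B3->T, B4->T; covers B1=F, B2=E, B3=T, B4=T
input #2 (m=1, z=12): events B2->E, B1->F, B3->T, B4->F; covers B1=F, B2=E, B3=T, B4=F
input #3 (m=4, z=9): events B2->E, B1->F, B3->T, B4->T; covers B1=F, B2=E, B3=T, B4=T
input #4 (m=7, z=7): events B2->E, B1->T, B2->E, B1->T, B2->E, B1->T, B2->E, B1->T, B2->E, B1->T, B2->E, B1->T, B2->E, B1->T, ...; covers B1=T, B1=F, B2=S, B2=E, B3=F, B4=T
pool-wide coverage (8 outcomes): B1=T, B1=F, B2=S, B2=E, B3=T, B3=F, B4=T, B4=F
checked all size-1 subsets: none covers 8 outcomes (max 6/8)
size 2: inputs {2, 4} cover all 8 outcomes, and no lexicographically smaller subset of this size does
Answer: 2, 4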